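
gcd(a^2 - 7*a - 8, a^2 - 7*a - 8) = a^2 - 7*a - 8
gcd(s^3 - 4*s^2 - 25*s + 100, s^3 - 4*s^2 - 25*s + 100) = s^3 - 4*s^2 - 25*s + 100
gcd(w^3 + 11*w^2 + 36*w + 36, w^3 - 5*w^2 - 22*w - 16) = w + 2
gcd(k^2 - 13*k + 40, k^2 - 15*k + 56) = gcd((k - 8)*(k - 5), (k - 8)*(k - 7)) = k - 8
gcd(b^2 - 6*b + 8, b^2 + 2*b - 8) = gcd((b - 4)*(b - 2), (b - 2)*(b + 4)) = b - 2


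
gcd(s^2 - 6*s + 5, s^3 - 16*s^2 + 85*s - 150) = s - 5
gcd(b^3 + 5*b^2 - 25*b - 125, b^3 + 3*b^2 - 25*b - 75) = b^2 - 25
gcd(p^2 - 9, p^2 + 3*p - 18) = p - 3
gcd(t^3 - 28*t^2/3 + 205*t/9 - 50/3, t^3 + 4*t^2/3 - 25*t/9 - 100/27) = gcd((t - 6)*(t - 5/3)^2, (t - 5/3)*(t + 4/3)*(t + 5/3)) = t - 5/3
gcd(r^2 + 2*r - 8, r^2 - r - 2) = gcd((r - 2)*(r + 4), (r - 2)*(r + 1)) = r - 2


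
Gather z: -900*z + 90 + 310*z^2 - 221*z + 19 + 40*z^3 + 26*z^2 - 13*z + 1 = 40*z^3 + 336*z^2 - 1134*z + 110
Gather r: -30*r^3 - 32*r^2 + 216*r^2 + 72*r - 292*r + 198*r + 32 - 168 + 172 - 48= -30*r^3 + 184*r^2 - 22*r - 12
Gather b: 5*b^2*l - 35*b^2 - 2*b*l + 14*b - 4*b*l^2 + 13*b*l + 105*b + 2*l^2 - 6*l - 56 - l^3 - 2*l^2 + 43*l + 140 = b^2*(5*l - 35) + b*(-4*l^2 + 11*l + 119) - l^3 + 37*l + 84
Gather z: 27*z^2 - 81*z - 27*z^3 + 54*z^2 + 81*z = -27*z^3 + 81*z^2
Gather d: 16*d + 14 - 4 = 16*d + 10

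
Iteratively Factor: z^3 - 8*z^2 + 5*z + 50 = (z + 2)*(z^2 - 10*z + 25) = (z - 5)*(z + 2)*(z - 5)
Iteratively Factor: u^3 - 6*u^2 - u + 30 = (u + 2)*(u^2 - 8*u + 15) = (u - 3)*(u + 2)*(u - 5)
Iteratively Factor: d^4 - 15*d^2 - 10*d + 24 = (d + 3)*(d^3 - 3*d^2 - 6*d + 8) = (d - 4)*(d + 3)*(d^2 + d - 2) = (d - 4)*(d + 2)*(d + 3)*(d - 1)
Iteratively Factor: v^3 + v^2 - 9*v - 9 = (v - 3)*(v^2 + 4*v + 3) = (v - 3)*(v + 1)*(v + 3)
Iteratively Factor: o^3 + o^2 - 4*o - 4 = (o - 2)*(o^2 + 3*o + 2) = (o - 2)*(o + 1)*(o + 2)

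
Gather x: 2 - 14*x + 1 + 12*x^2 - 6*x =12*x^2 - 20*x + 3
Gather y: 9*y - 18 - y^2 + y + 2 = -y^2 + 10*y - 16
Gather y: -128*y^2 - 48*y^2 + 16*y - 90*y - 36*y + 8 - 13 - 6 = -176*y^2 - 110*y - 11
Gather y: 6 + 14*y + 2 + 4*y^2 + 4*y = 4*y^2 + 18*y + 8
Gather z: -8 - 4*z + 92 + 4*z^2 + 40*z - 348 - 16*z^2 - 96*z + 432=-12*z^2 - 60*z + 168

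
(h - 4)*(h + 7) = h^2 + 3*h - 28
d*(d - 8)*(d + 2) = d^3 - 6*d^2 - 16*d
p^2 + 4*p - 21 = (p - 3)*(p + 7)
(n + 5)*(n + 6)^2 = n^3 + 17*n^2 + 96*n + 180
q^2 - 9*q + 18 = (q - 6)*(q - 3)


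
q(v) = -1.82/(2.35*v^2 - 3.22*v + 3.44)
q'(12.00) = 0.00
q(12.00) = -0.01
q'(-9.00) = -0.00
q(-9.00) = -0.01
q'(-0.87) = -0.21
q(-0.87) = -0.23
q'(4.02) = 0.04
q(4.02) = -0.06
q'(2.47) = 0.16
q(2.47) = -0.19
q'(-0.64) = -0.27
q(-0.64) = -0.28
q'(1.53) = 0.45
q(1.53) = -0.45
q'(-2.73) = -0.03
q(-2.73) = -0.06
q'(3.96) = 0.04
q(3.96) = -0.07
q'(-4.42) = -0.01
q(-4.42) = -0.03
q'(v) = -1.82*(3.22 - 4.7*v)/(2.35*v^2 - 3.22*v + 3.44)^2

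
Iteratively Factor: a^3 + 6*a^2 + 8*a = (a + 2)*(a^2 + 4*a) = a*(a + 2)*(a + 4)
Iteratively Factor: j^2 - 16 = (j + 4)*(j - 4)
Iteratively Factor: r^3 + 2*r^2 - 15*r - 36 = (r + 3)*(r^2 - r - 12) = (r - 4)*(r + 3)*(r + 3)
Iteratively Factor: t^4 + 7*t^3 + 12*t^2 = (t + 3)*(t^3 + 4*t^2) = t*(t + 3)*(t^2 + 4*t) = t*(t + 3)*(t + 4)*(t)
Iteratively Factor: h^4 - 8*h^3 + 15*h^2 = (h)*(h^3 - 8*h^2 + 15*h) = h*(h - 3)*(h^2 - 5*h) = h^2*(h - 3)*(h - 5)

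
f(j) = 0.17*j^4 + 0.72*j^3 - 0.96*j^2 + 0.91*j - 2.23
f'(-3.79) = 2.19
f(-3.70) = -23.35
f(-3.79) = -23.59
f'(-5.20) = -26.31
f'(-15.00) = -1779.29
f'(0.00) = 0.91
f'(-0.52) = 2.40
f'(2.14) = 13.36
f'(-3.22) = 6.79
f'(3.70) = 57.82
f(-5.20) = -9.86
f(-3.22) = -20.88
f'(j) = 0.68*j^3 + 2.16*j^2 - 1.92*j + 0.91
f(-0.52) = -3.05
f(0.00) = -2.23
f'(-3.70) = 3.14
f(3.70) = 56.33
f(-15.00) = 5944.37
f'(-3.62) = 3.91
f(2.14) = 5.94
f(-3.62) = -23.07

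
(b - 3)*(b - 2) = b^2 - 5*b + 6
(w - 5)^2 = w^2 - 10*w + 25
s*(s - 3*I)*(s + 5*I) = s^3 + 2*I*s^2 + 15*s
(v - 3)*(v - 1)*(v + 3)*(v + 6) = v^4 + 5*v^3 - 15*v^2 - 45*v + 54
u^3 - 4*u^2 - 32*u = u*(u - 8)*(u + 4)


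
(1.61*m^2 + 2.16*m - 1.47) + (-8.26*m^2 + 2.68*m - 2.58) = -6.65*m^2 + 4.84*m - 4.05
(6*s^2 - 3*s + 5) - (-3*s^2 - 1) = 9*s^2 - 3*s + 6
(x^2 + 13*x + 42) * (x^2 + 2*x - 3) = x^4 + 15*x^3 + 65*x^2 + 45*x - 126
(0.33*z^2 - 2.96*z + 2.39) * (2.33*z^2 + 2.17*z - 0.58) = 0.7689*z^4 - 6.1807*z^3 - 1.0459*z^2 + 6.9031*z - 1.3862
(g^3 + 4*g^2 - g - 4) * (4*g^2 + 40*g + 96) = 4*g^5 + 56*g^4 + 252*g^3 + 328*g^2 - 256*g - 384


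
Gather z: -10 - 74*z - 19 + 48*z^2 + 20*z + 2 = 48*z^2 - 54*z - 27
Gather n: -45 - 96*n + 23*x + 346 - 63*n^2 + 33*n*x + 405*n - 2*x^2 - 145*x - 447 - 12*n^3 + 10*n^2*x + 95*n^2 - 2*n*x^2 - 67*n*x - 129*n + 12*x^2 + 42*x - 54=-12*n^3 + n^2*(10*x + 32) + n*(-2*x^2 - 34*x + 180) + 10*x^2 - 80*x - 200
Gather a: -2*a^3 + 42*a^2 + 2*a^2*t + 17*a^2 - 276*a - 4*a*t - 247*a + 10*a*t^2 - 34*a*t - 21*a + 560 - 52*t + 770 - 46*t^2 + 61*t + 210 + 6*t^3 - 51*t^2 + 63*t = -2*a^3 + a^2*(2*t + 59) + a*(10*t^2 - 38*t - 544) + 6*t^3 - 97*t^2 + 72*t + 1540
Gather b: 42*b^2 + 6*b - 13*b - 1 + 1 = 42*b^2 - 7*b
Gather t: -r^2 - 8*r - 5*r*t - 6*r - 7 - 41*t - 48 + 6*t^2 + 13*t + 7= -r^2 - 14*r + 6*t^2 + t*(-5*r - 28) - 48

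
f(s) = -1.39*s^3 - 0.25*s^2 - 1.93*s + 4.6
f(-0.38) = 5.37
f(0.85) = 1.93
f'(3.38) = -51.26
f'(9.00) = -344.20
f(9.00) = -1046.33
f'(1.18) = -8.33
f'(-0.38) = -2.34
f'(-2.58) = -28.40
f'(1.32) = -9.86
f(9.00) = -1046.33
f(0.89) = 1.70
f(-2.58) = 31.79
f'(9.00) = -344.20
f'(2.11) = -21.55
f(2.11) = -13.64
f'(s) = -4.17*s^2 - 0.5*s - 1.93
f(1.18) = -0.31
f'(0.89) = -5.68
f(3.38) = -58.45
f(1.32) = -1.58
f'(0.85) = -5.37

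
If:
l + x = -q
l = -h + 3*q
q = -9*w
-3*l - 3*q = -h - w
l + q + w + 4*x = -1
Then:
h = 1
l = -1/109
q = 36/109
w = -4/109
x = -35/109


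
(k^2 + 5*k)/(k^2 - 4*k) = (k + 5)/(k - 4)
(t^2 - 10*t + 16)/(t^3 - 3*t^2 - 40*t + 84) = (t - 8)/(t^2 - t - 42)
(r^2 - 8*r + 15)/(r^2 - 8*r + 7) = (r^2 - 8*r + 15)/(r^2 - 8*r + 7)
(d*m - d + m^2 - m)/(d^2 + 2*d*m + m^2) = (m - 1)/(d + m)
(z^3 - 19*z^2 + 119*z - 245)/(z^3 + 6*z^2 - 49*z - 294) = (z^2 - 12*z + 35)/(z^2 + 13*z + 42)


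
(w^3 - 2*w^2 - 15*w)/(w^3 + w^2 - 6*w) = (w - 5)/(w - 2)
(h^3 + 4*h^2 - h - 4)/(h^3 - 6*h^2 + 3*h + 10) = (h^2 + 3*h - 4)/(h^2 - 7*h + 10)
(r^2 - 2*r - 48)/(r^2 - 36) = (r - 8)/(r - 6)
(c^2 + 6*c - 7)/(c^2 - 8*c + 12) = (c^2 + 6*c - 7)/(c^2 - 8*c + 12)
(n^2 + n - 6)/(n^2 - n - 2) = (n + 3)/(n + 1)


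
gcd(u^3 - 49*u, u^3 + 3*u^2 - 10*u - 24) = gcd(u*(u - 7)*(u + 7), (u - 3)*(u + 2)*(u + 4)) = 1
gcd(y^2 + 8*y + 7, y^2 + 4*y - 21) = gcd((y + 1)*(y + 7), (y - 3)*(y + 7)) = y + 7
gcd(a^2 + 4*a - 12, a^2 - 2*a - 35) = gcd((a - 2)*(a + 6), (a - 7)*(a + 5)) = 1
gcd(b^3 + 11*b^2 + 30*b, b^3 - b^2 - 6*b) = b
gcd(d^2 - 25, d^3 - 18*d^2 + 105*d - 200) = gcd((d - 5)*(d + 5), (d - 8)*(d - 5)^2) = d - 5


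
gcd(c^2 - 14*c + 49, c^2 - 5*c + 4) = 1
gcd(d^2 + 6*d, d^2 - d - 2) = 1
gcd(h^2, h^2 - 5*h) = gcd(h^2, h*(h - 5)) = h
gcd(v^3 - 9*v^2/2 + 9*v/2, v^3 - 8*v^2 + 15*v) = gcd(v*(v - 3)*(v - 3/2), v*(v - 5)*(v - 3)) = v^2 - 3*v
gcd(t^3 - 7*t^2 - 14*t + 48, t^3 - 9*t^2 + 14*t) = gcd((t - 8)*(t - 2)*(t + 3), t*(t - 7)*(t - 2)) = t - 2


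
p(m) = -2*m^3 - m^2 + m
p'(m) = -6*m^2 - 2*m + 1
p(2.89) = -53.74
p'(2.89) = -54.89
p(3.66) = -107.79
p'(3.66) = -86.69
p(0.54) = -0.07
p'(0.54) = -1.83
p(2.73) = -45.42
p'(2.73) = -49.18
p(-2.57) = 24.77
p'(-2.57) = -33.49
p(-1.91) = 8.38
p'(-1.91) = -17.07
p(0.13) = 0.11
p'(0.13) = 0.64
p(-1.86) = 7.55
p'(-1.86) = -16.04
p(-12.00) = 3300.00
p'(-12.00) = -839.00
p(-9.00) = 1368.00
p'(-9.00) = -467.00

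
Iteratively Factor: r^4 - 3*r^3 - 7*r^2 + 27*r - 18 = (r + 3)*(r^3 - 6*r^2 + 11*r - 6) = (r - 3)*(r + 3)*(r^2 - 3*r + 2) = (r - 3)*(r - 1)*(r + 3)*(r - 2)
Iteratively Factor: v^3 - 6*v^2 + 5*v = (v)*(v^2 - 6*v + 5) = v*(v - 5)*(v - 1)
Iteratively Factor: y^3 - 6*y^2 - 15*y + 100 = (y - 5)*(y^2 - y - 20) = (y - 5)*(y + 4)*(y - 5)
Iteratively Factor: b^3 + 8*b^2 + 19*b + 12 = (b + 3)*(b^2 + 5*b + 4) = (b + 1)*(b + 3)*(b + 4)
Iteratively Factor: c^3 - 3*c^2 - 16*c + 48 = (c - 4)*(c^2 + c - 12) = (c - 4)*(c + 4)*(c - 3)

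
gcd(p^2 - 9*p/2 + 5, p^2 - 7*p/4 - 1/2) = p - 2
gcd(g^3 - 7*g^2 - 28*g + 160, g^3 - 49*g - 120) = g^2 - 3*g - 40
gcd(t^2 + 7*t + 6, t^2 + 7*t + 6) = t^2 + 7*t + 6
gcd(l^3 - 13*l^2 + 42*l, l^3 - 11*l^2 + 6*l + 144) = l - 6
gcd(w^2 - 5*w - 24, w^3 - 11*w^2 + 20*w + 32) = w - 8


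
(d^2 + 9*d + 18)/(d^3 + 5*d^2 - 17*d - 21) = (d^2 + 9*d + 18)/(d^3 + 5*d^2 - 17*d - 21)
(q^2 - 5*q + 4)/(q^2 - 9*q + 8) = (q - 4)/(q - 8)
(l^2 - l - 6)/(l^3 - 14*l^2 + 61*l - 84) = (l + 2)/(l^2 - 11*l + 28)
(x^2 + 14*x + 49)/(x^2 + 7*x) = (x + 7)/x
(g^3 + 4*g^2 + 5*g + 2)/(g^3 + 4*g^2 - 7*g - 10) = (g^2 + 3*g + 2)/(g^2 + 3*g - 10)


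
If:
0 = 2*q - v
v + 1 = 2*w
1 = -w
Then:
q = -3/2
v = -3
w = -1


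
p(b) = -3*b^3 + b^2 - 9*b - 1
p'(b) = -9*b^2 + 2*b - 9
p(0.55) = -6.15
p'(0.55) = -10.62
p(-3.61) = 185.66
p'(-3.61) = -133.51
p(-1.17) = 15.70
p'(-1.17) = -23.66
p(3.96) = -207.26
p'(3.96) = -142.21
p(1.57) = -24.27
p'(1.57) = -28.04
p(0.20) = -2.78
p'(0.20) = -8.96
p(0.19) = -2.69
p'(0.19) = -8.94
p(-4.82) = 401.55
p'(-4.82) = -227.73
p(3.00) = -100.00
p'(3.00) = -84.00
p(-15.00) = 10484.00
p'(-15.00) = -2064.00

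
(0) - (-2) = 2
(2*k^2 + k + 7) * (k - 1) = 2*k^3 - k^2 + 6*k - 7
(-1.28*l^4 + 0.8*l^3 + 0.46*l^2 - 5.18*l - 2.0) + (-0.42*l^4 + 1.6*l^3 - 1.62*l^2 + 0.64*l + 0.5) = -1.7*l^4 + 2.4*l^3 - 1.16*l^2 - 4.54*l - 1.5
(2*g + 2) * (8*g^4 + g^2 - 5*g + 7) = 16*g^5 + 16*g^4 + 2*g^3 - 8*g^2 + 4*g + 14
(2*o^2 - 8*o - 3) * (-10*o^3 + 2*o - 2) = -20*o^5 + 80*o^4 + 34*o^3 - 20*o^2 + 10*o + 6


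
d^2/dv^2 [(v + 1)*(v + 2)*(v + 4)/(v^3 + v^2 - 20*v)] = 4*(3*v^6 + 51*v^5 + 255*v^4 + 449*v^3 - 228*v^2 - 240*v + 1600)/(v^3*(v^6 + 3*v^5 - 57*v^4 - 119*v^3 + 1140*v^2 + 1200*v - 8000))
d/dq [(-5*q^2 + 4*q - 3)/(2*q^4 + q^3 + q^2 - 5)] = (q*(5*q^2 - 4*q + 3)*(8*q^2 + 3*q + 2) + 2*(2 - 5*q)*(2*q^4 + q^3 + q^2 - 5))/(2*q^4 + q^3 + q^2 - 5)^2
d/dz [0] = 0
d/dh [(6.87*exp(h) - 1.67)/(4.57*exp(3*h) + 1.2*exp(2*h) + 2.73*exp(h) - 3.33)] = (-62.7918*exp(3*h) + 14.6517*exp(2*h) + 4.008*exp(h) - 18.318)*exp(h)/(20.8849*exp(6*h) + 10.968*exp(5*h) + 26.3922*exp(4*h) - 23.8842*exp(3*h) - 0.5391*exp(2*h) - 18.1818*exp(h) + 11.0889)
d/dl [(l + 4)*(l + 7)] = 2*l + 11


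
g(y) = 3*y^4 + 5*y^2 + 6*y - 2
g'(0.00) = 6.00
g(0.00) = -2.00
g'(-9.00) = -8832.00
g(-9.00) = 20032.00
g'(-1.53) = -52.28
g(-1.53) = 16.96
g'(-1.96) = -103.95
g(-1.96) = 49.72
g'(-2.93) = -325.15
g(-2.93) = 244.45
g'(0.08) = 6.81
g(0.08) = -1.49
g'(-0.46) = 0.23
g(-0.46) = -3.57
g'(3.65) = 626.03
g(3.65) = 618.98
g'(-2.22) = -147.49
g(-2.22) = 82.19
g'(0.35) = 10.01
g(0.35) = 0.76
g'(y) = 12*y^3 + 10*y + 6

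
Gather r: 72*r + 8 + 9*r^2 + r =9*r^2 + 73*r + 8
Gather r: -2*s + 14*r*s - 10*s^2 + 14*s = 14*r*s - 10*s^2 + 12*s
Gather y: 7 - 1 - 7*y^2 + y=-7*y^2 + y + 6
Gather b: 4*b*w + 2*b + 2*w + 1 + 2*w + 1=b*(4*w + 2) + 4*w + 2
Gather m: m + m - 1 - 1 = 2*m - 2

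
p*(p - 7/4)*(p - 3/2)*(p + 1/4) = p^4 - 3*p^3 + 29*p^2/16 + 21*p/32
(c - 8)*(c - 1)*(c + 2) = c^3 - 7*c^2 - 10*c + 16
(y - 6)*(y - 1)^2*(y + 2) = y^4 - 6*y^3 - 3*y^2 + 20*y - 12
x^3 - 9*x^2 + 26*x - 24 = (x - 4)*(x - 3)*(x - 2)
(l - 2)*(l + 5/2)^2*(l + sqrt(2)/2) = l^4 + sqrt(2)*l^3/2 + 3*l^3 - 15*l^2/4 + 3*sqrt(2)*l^2/2 - 25*l/2 - 15*sqrt(2)*l/8 - 25*sqrt(2)/4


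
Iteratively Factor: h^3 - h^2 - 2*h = (h)*(h^2 - h - 2) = h*(h + 1)*(h - 2)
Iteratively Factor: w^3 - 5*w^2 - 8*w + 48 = (w + 3)*(w^2 - 8*w + 16) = (w - 4)*(w + 3)*(w - 4)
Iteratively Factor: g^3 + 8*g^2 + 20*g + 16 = (g + 2)*(g^2 + 6*g + 8) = (g + 2)^2*(g + 4)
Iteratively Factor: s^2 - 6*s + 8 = (s - 2)*(s - 4)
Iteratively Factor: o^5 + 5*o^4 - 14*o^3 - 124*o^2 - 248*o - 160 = (o + 4)*(o^4 + o^3 - 18*o^2 - 52*o - 40) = (o + 2)*(o + 4)*(o^3 - o^2 - 16*o - 20) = (o + 2)^2*(o + 4)*(o^2 - 3*o - 10) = (o - 5)*(o + 2)^2*(o + 4)*(o + 2)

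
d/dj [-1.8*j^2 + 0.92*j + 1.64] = 0.92 - 3.6*j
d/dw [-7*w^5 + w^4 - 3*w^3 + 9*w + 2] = -35*w^4 + 4*w^3 - 9*w^2 + 9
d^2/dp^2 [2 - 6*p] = 0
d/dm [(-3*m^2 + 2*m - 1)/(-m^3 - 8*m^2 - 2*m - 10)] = (-3*m^4 + 4*m^3 + 19*m^2 + 44*m - 22)/(m^6 + 16*m^5 + 68*m^4 + 52*m^3 + 164*m^2 + 40*m + 100)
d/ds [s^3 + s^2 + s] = 3*s^2 + 2*s + 1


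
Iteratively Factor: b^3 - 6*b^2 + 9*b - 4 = (b - 4)*(b^2 - 2*b + 1) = (b - 4)*(b - 1)*(b - 1)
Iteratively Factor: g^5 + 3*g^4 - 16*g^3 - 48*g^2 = (g - 4)*(g^4 + 7*g^3 + 12*g^2) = g*(g - 4)*(g^3 + 7*g^2 + 12*g) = g^2*(g - 4)*(g^2 + 7*g + 12) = g^2*(g - 4)*(g + 4)*(g + 3)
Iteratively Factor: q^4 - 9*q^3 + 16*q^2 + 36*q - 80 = (q - 4)*(q^3 - 5*q^2 - 4*q + 20) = (q - 4)*(q + 2)*(q^2 - 7*q + 10) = (q - 4)*(q - 2)*(q + 2)*(q - 5)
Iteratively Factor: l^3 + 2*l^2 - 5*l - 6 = (l + 3)*(l^2 - l - 2) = (l + 1)*(l + 3)*(l - 2)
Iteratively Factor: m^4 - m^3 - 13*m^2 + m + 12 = (m - 1)*(m^3 - 13*m - 12) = (m - 4)*(m - 1)*(m^2 + 4*m + 3) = (m - 4)*(m - 1)*(m + 3)*(m + 1)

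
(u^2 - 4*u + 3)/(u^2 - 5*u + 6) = (u - 1)/(u - 2)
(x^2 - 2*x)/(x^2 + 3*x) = (x - 2)/(x + 3)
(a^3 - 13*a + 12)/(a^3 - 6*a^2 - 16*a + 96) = (a^2 - 4*a + 3)/(a^2 - 10*a + 24)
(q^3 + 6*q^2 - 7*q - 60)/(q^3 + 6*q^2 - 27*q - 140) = (q^2 + 2*q - 15)/(q^2 + 2*q - 35)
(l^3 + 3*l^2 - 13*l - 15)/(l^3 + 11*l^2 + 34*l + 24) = (l^2 + 2*l - 15)/(l^2 + 10*l + 24)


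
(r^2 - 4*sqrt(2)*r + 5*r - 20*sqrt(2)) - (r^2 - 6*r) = -4*sqrt(2)*r + 11*r - 20*sqrt(2)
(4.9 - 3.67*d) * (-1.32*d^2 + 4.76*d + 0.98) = 4.8444*d^3 - 23.9372*d^2 + 19.7274*d + 4.802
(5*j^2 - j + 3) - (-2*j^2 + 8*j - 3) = 7*j^2 - 9*j + 6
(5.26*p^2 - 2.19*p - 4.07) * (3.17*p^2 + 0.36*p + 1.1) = 16.6742*p^4 - 5.0487*p^3 - 7.9043*p^2 - 3.8742*p - 4.477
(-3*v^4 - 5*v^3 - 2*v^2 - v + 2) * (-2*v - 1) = 6*v^5 + 13*v^4 + 9*v^3 + 4*v^2 - 3*v - 2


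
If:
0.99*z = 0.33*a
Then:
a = 3.0*z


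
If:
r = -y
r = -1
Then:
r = -1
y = 1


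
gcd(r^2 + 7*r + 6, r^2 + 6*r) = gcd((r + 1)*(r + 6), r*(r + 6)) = r + 6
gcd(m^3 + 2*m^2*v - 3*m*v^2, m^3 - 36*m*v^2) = m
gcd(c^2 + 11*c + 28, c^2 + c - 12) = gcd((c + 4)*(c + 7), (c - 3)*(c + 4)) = c + 4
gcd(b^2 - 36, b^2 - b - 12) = 1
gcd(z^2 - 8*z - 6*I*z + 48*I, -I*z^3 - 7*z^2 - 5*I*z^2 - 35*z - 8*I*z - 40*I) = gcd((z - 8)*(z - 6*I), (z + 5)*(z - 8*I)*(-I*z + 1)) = 1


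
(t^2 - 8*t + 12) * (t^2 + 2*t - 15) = t^4 - 6*t^3 - 19*t^2 + 144*t - 180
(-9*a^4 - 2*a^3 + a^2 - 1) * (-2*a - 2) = 18*a^5 + 22*a^4 + 2*a^3 - 2*a^2 + 2*a + 2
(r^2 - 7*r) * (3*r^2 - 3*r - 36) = 3*r^4 - 24*r^3 - 15*r^2 + 252*r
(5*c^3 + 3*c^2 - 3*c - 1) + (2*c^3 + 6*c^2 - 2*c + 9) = 7*c^3 + 9*c^2 - 5*c + 8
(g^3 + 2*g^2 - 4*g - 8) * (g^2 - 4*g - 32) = g^5 - 2*g^4 - 44*g^3 - 56*g^2 + 160*g + 256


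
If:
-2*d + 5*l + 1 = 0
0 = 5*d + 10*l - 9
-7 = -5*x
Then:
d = 11/9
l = 13/45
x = 7/5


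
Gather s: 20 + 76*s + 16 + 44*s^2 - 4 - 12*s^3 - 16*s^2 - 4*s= -12*s^3 + 28*s^2 + 72*s + 32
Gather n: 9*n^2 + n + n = 9*n^2 + 2*n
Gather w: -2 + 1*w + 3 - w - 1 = 0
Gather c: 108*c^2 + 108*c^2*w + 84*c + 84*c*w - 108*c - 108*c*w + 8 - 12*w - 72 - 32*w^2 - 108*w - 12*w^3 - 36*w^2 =c^2*(108*w + 108) + c*(-24*w - 24) - 12*w^3 - 68*w^2 - 120*w - 64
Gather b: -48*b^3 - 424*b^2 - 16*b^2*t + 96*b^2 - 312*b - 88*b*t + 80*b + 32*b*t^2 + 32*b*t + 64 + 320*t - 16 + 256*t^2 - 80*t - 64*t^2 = -48*b^3 + b^2*(-16*t - 328) + b*(32*t^2 - 56*t - 232) + 192*t^2 + 240*t + 48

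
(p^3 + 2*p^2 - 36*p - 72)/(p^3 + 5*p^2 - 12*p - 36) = (p - 6)/(p - 3)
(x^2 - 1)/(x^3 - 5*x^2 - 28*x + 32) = (x + 1)/(x^2 - 4*x - 32)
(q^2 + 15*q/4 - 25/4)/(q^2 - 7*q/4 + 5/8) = 2*(q + 5)/(2*q - 1)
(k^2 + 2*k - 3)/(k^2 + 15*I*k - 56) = (k^2 + 2*k - 3)/(k^2 + 15*I*k - 56)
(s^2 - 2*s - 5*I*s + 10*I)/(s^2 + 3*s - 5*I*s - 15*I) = (s - 2)/(s + 3)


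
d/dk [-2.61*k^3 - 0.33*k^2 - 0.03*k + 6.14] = -7.83*k^2 - 0.66*k - 0.03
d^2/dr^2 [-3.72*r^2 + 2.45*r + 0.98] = -7.44000000000000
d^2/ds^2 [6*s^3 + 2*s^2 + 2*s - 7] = 36*s + 4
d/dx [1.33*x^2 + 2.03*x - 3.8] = 2.66*x + 2.03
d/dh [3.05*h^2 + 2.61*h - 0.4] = 6.1*h + 2.61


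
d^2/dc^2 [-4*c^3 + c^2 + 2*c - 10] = 2 - 24*c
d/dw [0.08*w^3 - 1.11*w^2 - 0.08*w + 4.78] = 0.24*w^2 - 2.22*w - 0.08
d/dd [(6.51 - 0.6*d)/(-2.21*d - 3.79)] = (36.821031*d + 63.145569)/(2.21*d + 3.79)^3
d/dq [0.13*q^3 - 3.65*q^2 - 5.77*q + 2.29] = 0.39*q^2 - 7.3*q - 5.77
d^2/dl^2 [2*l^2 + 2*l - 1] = 4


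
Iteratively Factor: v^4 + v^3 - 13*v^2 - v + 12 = (v - 1)*(v^3 + 2*v^2 - 11*v - 12) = (v - 1)*(v + 4)*(v^2 - 2*v - 3) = (v - 1)*(v + 1)*(v + 4)*(v - 3)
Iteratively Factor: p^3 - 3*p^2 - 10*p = (p + 2)*(p^2 - 5*p) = p*(p + 2)*(p - 5)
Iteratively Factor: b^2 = (b)*(b)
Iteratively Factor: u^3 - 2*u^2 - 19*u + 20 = (u + 4)*(u^2 - 6*u + 5) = (u - 1)*(u + 4)*(u - 5)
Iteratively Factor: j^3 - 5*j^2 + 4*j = (j - 4)*(j^2 - j) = (j - 4)*(j - 1)*(j)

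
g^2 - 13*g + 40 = (g - 8)*(g - 5)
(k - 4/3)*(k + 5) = k^2 + 11*k/3 - 20/3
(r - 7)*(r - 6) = r^2 - 13*r + 42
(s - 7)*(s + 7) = s^2 - 49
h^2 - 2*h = h*(h - 2)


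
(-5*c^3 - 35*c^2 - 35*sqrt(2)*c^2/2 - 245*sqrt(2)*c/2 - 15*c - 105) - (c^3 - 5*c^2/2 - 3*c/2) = -6*c^3 - 65*c^2/2 - 35*sqrt(2)*c^2/2 - 245*sqrt(2)*c/2 - 27*c/2 - 105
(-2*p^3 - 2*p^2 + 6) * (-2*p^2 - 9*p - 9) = 4*p^5 + 22*p^4 + 36*p^3 + 6*p^2 - 54*p - 54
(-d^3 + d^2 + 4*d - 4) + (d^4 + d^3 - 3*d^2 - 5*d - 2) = d^4 - 2*d^2 - d - 6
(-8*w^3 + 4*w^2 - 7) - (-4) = -8*w^3 + 4*w^2 - 3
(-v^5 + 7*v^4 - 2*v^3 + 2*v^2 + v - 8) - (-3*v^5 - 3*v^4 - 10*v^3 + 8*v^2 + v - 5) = 2*v^5 + 10*v^4 + 8*v^3 - 6*v^2 - 3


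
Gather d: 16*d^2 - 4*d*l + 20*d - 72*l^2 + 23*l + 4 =16*d^2 + d*(20 - 4*l) - 72*l^2 + 23*l + 4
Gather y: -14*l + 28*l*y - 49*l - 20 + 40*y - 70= -63*l + y*(28*l + 40) - 90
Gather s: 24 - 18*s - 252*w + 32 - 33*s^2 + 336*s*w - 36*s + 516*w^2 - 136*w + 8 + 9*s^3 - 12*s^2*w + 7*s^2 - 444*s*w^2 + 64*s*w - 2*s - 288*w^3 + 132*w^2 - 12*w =9*s^3 + s^2*(-12*w - 26) + s*(-444*w^2 + 400*w - 56) - 288*w^3 + 648*w^2 - 400*w + 64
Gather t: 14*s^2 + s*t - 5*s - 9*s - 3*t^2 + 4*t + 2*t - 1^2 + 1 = 14*s^2 - 14*s - 3*t^2 + t*(s + 6)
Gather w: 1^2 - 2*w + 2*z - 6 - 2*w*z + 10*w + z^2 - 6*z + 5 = w*(8 - 2*z) + z^2 - 4*z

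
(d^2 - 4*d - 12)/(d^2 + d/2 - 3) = 2*(d - 6)/(2*d - 3)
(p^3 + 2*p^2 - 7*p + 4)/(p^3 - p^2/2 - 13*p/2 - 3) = 2*(-p^3 - 2*p^2 + 7*p - 4)/(-2*p^3 + p^2 + 13*p + 6)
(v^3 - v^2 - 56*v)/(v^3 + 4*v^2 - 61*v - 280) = v/(v + 5)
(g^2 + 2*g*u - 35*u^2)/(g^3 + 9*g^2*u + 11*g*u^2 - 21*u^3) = (-g + 5*u)/(-g^2 - 2*g*u + 3*u^2)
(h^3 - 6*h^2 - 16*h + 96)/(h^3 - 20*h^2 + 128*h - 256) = (h^2 - 2*h - 24)/(h^2 - 16*h + 64)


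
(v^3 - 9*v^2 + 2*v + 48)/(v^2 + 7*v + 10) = (v^2 - 11*v + 24)/(v + 5)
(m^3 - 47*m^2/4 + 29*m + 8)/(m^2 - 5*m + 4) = (m^2 - 31*m/4 - 2)/(m - 1)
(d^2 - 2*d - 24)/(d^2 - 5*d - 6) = (d + 4)/(d + 1)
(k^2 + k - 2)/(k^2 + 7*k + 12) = (k^2 + k - 2)/(k^2 + 7*k + 12)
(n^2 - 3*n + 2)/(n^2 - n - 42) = (-n^2 + 3*n - 2)/(-n^2 + n + 42)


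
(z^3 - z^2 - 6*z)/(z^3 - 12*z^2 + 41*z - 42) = z*(z + 2)/(z^2 - 9*z + 14)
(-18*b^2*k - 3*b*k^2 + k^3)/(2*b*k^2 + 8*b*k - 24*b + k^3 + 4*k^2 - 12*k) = k*(-18*b^2 - 3*b*k + k^2)/(2*b*k^2 + 8*b*k - 24*b + k^3 + 4*k^2 - 12*k)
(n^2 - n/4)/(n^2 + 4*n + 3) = n*(4*n - 1)/(4*(n^2 + 4*n + 3))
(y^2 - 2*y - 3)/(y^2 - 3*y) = (y + 1)/y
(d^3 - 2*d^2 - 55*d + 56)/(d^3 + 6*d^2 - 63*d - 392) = (d - 1)/(d + 7)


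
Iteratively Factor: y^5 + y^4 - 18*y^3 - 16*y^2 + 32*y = (y + 4)*(y^4 - 3*y^3 - 6*y^2 + 8*y) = (y - 1)*(y + 4)*(y^3 - 2*y^2 - 8*y) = (y - 4)*(y - 1)*(y + 4)*(y^2 + 2*y) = y*(y - 4)*(y - 1)*(y + 4)*(y + 2)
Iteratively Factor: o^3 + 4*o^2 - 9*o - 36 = (o - 3)*(o^2 + 7*o + 12) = (o - 3)*(o + 3)*(o + 4)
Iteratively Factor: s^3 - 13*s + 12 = (s + 4)*(s^2 - 4*s + 3) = (s - 3)*(s + 4)*(s - 1)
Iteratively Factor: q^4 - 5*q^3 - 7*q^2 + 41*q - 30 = (q - 2)*(q^3 - 3*q^2 - 13*q + 15) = (q - 5)*(q - 2)*(q^2 + 2*q - 3) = (q - 5)*(q - 2)*(q - 1)*(q + 3)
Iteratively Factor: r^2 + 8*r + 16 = (r + 4)*(r + 4)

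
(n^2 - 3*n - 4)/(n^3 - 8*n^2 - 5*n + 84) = (n + 1)/(n^2 - 4*n - 21)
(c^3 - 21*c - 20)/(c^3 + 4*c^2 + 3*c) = (c^2 - c - 20)/(c*(c + 3))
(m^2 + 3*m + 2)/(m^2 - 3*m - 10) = (m + 1)/(m - 5)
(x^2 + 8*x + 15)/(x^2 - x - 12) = (x + 5)/(x - 4)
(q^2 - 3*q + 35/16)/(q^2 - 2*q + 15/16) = (4*q - 7)/(4*q - 3)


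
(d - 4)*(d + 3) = d^2 - d - 12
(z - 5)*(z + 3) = z^2 - 2*z - 15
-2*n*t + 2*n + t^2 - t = (-2*n + t)*(t - 1)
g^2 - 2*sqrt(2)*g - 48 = (g - 6*sqrt(2))*(g + 4*sqrt(2))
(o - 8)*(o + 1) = o^2 - 7*o - 8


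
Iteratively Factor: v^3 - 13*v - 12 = (v - 4)*(v^2 + 4*v + 3) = (v - 4)*(v + 1)*(v + 3)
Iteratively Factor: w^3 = (w)*(w^2) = w^2*(w)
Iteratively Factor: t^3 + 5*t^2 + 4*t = (t + 4)*(t^2 + t) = t*(t + 4)*(t + 1)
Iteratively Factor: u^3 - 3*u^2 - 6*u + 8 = (u + 2)*(u^2 - 5*u + 4) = (u - 4)*(u + 2)*(u - 1)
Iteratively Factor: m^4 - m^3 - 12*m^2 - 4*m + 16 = (m - 4)*(m^3 + 3*m^2 - 4) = (m - 4)*(m + 2)*(m^2 + m - 2) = (m - 4)*(m + 2)^2*(m - 1)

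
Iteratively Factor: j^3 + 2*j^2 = (j + 2)*(j^2) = j*(j + 2)*(j)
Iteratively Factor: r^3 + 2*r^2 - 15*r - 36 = (r + 3)*(r^2 - r - 12) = (r + 3)^2*(r - 4)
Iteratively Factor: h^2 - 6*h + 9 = (h - 3)*(h - 3)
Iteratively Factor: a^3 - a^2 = (a)*(a^2 - a) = a*(a - 1)*(a)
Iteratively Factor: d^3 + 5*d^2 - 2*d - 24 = (d + 4)*(d^2 + d - 6) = (d - 2)*(d + 4)*(d + 3)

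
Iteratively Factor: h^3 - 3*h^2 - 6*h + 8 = (h - 1)*(h^2 - 2*h - 8) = (h - 1)*(h + 2)*(h - 4)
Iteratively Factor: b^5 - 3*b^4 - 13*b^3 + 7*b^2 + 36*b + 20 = (b + 2)*(b^4 - 5*b^3 - 3*b^2 + 13*b + 10) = (b + 1)*(b + 2)*(b^3 - 6*b^2 + 3*b + 10) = (b + 1)^2*(b + 2)*(b^2 - 7*b + 10) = (b - 2)*(b + 1)^2*(b + 2)*(b - 5)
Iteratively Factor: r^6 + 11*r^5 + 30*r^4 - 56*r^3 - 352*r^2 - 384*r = (r + 2)*(r^5 + 9*r^4 + 12*r^3 - 80*r^2 - 192*r) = (r + 2)*(r + 4)*(r^4 + 5*r^3 - 8*r^2 - 48*r) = (r - 3)*(r + 2)*(r + 4)*(r^3 + 8*r^2 + 16*r) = (r - 3)*(r + 2)*(r + 4)^2*(r^2 + 4*r) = (r - 3)*(r + 2)*(r + 4)^3*(r)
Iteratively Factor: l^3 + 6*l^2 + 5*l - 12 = (l + 4)*(l^2 + 2*l - 3) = (l + 3)*(l + 4)*(l - 1)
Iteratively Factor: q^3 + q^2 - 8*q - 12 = (q - 3)*(q^2 + 4*q + 4) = (q - 3)*(q + 2)*(q + 2)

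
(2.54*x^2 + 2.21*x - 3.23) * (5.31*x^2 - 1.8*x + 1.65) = 13.4874*x^4 + 7.1631*x^3 - 16.9383*x^2 + 9.4605*x - 5.3295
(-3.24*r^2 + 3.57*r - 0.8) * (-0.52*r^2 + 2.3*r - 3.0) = 1.6848*r^4 - 9.3084*r^3 + 18.347*r^2 - 12.55*r + 2.4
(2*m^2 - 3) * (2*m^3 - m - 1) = 4*m^5 - 8*m^3 - 2*m^2 + 3*m + 3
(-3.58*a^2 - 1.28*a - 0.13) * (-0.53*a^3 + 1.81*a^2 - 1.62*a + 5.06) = 1.8974*a^5 - 5.8014*a^4 + 3.5517*a^3 - 16.2765*a^2 - 6.2662*a - 0.6578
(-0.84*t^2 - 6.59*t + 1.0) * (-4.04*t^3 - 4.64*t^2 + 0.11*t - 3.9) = 3.3936*t^5 + 30.5212*t^4 + 26.4452*t^3 - 2.0889*t^2 + 25.811*t - 3.9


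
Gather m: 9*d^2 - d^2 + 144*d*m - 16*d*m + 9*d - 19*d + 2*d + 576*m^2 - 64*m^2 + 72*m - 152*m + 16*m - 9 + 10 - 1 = 8*d^2 - 8*d + 512*m^2 + m*(128*d - 64)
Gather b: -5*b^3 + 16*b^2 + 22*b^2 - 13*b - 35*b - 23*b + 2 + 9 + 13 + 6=-5*b^3 + 38*b^2 - 71*b + 30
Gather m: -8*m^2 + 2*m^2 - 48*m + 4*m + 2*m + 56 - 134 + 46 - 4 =-6*m^2 - 42*m - 36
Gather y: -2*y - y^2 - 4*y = -y^2 - 6*y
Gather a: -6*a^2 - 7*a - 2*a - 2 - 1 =-6*a^2 - 9*a - 3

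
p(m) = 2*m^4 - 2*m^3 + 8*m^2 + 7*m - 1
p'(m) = 8*m^3 - 6*m^2 + 16*m + 7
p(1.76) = 44.39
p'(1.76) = 60.19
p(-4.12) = 822.08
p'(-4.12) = -720.24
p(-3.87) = 656.26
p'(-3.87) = -608.47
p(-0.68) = -1.00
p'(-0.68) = -9.17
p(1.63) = 37.12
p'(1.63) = 51.78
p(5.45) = 1715.49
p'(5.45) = 1211.01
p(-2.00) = 65.00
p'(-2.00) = -113.00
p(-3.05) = 281.89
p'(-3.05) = -324.60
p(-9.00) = 15164.00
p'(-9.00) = -6455.00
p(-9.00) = 15164.00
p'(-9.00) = -6455.00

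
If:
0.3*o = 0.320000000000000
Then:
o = 1.07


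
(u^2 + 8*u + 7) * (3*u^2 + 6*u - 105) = 3*u^4 + 30*u^3 - 36*u^2 - 798*u - 735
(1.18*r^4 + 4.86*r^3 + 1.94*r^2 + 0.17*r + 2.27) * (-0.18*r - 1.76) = -0.2124*r^5 - 2.9516*r^4 - 8.9028*r^3 - 3.445*r^2 - 0.7078*r - 3.9952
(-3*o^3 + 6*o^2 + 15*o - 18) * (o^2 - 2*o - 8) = -3*o^5 + 12*o^4 + 27*o^3 - 96*o^2 - 84*o + 144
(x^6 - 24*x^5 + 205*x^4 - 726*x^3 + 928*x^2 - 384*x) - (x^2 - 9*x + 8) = x^6 - 24*x^5 + 205*x^4 - 726*x^3 + 927*x^2 - 375*x - 8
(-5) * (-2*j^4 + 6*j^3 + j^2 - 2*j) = 10*j^4 - 30*j^3 - 5*j^2 + 10*j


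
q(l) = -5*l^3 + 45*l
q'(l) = 45 - 15*l^2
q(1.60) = 51.52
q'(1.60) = 6.60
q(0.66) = 28.26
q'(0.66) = 38.47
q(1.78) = 51.90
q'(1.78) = -2.53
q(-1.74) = -51.96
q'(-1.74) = -0.41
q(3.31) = -32.37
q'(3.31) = -119.34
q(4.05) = -149.90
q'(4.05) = -201.04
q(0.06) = 2.70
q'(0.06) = 44.95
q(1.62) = 51.64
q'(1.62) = 5.63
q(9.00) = -3240.00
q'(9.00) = -1170.00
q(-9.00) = 3240.00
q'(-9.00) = -1170.00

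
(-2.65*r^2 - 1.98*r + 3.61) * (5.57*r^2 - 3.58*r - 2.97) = -14.7605*r^4 - 1.5416*r^3 + 35.0666*r^2 - 7.0432*r - 10.7217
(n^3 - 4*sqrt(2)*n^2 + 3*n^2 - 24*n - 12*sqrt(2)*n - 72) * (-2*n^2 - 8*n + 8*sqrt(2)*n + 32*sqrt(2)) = -2*n^5 - 14*n^4 + 16*sqrt(2)*n^4 - 40*n^3 + 112*sqrt(2)*n^3 - 112*n^2 - 1344*sqrt(2)*n - 192*n - 2304*sqrt(2)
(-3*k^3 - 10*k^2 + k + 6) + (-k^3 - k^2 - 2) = -4*k^3 - 11*k^2 + k + 4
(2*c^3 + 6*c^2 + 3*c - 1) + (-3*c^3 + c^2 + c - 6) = -c^3 + 7*c^2 + 4*c - 7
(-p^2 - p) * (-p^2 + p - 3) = p^4 + 2*p^2 + 3*p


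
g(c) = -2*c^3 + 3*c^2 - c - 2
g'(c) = -6*c^2 + 6*c - 1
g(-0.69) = 0.78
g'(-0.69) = -8.00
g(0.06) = -2.05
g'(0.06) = -0.66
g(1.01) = -2.01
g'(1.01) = -1.06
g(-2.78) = 66.94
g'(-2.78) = -64.05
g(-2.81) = 68.87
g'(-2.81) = -65.24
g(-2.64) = 58.35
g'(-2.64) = -58.66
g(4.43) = -121.43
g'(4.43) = -92.17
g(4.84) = -163.32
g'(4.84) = -112.51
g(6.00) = -332.00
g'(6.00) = -181.00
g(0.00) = -2.00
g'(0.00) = -1.00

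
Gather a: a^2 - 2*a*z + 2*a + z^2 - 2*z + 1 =a^2 + a*(2 - 2*z) + z^2 - 2*z + 1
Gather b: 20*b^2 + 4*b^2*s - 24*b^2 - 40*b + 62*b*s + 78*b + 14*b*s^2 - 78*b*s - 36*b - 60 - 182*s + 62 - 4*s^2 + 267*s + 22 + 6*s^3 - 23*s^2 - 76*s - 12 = b^2*(4*s - 4) + b*(14*s^2 - 16*s + 2) + 6*s^3 - 27*s^2 + 9*s + 12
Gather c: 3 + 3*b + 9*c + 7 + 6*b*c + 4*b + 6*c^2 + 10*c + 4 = 7*b + 6*c^2 + c*(6*b + 19) + 14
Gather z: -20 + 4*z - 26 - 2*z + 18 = 2*z - 28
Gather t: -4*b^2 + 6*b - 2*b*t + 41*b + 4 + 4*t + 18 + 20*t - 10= -4*b^2 + 47*b + t*(24 - 2*b) + 12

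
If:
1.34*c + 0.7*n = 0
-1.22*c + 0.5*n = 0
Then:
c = 0.00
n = 0.00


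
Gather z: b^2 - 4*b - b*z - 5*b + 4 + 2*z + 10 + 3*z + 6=b^2 - 9*b + z*(5 - b) + 20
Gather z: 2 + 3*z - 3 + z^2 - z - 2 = z^2 + 2*z - 3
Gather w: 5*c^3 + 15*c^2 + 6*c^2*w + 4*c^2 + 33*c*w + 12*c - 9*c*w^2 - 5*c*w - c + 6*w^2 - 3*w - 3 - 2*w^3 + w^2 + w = 5*c^3 + 19*c^2 + 11*c - 2*w^3 + w^2*(7 - 9*c) + w*(6*c^2 + 28*c - 2) - 3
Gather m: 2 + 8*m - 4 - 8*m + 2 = 0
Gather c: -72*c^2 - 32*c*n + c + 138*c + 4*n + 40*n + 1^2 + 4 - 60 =-72*c^2 + c*(139 - 32*n) + 44*n - 55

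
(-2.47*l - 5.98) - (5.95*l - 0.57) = -8.42*l - 5.41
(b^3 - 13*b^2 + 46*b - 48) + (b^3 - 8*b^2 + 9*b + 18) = 2*b^3 - 21*b^2 + 55*b - 30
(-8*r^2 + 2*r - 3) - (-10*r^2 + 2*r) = 2*r^2 - 3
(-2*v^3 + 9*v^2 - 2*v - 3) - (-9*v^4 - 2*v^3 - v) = 9*v^4 + 9*v^2 - v - 3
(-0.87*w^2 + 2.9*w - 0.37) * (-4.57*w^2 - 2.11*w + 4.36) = 3.9759*w^4 - 11.4173*w^3 - 8.2213*w^2 + 13.4247*w - 1.6132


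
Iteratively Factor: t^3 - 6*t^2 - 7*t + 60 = (t - 5)*(t^2 - t - 12) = (t - 5)*(t + 3)*(t - 4)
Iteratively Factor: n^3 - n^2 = (n)*(n^2 - n) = n^2*(n - 1)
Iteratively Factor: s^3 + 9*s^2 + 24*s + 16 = (s + 4)*(s^2 + 5*s + 4) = (s + 1)*(s + 4)*(s + 4)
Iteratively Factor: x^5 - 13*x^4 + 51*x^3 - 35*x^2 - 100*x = (x - 5)*(x^4 - 8*x^3 + 11*x^2 + 20*x) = (x - 5)^2*(x^3 - 3*x^2 - 4*x) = (x - 5)^2*(x + 1)*(x^2 - 4*x) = (x - 5)^2*(x - 4)*(x + 1)*(x)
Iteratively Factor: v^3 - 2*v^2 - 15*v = (v)*(v^2 - 2*v - 15) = v*(v + 3)*(v - 5)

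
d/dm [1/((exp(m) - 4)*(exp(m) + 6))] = -2*(exp(m) + 1)*exp(m)/(exp(4*m) + 4*exp(3*m) - 44*exp(2*m) - 96*exp(m) + 576)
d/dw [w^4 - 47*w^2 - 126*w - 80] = 4*w^3 - 94*w - 126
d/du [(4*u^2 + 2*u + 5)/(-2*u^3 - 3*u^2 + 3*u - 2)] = (8*u^4 + 8*u^3 + 48*u^2 + 14*u - 19)/(4*u^6 + 12*u^5 - 3*u^4 - 10*u^3 + 21*u^2 - 12*u + 4)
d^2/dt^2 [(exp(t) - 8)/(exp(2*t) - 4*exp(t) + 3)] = (exp(4*t) - 28*exp(3*t) + 78*exp(2*t) - 20*exp(t) - 87)*exp(t)/(exp(6*t) - 12*exp(5*t) + 57*exp(4*t) - 136*exp(3*t) + 171*exp(2*t) - 108*exp(t) + 27)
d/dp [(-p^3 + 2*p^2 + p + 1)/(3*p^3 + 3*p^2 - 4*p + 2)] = (-9*p^4 + 2*p^3 - 26*p^2 + 2*p + 6)/(9*p^6 + 18*p^5 - 15*p^4 - 12*p^3 + 28*p^2 - 16*p + 4)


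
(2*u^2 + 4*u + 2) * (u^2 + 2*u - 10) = 2*u^4 + 8*u^3 - 10*u^2 - 36*u - 20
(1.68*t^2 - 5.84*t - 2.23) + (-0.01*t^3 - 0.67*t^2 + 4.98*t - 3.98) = -0.01*t^3 + 1.01*t^2 - 0.859999999999999*t - 6.21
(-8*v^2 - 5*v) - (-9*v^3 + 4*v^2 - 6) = 9*v^3 - 12*v^2 - 5*v + 6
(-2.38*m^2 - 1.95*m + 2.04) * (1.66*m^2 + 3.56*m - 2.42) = -3.9508*m^4 - 11.7098*m^3 + 2.204*m^2 + 11.9814*m - 4.9368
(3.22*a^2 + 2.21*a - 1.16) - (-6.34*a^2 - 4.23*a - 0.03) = 9.56*a^2 + 6.44*a - 1.13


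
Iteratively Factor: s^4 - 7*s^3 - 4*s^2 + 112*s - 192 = (s - 3)*(s^3 - 4*s^2 - 16*s + 64) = (s - 3)*(s + 4)*(s^2 - 8*s + 16) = (s - 4)*(s - 3)*(s + 4)*(s - 4)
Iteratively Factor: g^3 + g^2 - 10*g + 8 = (g - 1)*(g^2 + 2*g - 8) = (g - 1)*(g + 4)*(g - 2)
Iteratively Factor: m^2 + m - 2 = (m - 1)*(m + 2)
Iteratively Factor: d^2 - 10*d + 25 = (d - 5)*(d - 5)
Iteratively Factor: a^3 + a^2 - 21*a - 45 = (a - 5)*(a^2 + 6*a + 9) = (a - 5)*(a + 3)*(a + 3)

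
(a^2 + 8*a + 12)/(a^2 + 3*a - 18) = (a + 2)/(a - 3)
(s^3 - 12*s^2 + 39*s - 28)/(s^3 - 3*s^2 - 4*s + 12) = (s^3 - 12*s^2 + 39*s - 28)/(s^3 - 3*s^2 - 4*s + 12)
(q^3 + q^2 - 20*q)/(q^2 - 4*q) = q + 5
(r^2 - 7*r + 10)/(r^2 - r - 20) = (r - 2)/(r + 4)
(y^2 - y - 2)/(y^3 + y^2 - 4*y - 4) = 1/(y + 2)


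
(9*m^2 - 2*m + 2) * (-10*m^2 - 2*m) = -90*m^4 + 2*m^3 - 16*m^2 - 4*m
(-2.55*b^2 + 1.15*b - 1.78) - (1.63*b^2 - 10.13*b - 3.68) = -4.18*b^2 + 11.28*b + 1.9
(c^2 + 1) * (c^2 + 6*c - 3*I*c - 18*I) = c^4 + 6*c^3 - 3*I*c^3 + c^2 - 18*I*c^2 + 6*c - 3*I*c - 18*I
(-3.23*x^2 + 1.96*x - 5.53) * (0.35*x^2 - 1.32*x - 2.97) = -1.1305*x^4 + 4.9496*x^3 + 5.0704*x^2 + 1.4784*x + 16.4241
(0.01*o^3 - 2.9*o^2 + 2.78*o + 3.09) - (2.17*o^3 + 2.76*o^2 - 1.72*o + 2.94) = -2.16*o^3 - 5.66*o^2 + 4.5*o + 0.15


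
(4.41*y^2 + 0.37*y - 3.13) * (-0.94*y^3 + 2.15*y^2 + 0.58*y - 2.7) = -4.1454*y^5 + 9.1337*y^4 + 6.2955*y^3 - 18.4219*y^2 - 2.8144*y + 8.451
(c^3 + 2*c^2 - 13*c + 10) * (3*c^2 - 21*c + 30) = 3*c^5 - 15*c^4 - 51*c^3 + 363*c^2 - 600*c + 300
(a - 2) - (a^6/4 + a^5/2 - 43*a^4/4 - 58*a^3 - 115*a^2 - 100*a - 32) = -a^6/4 - a^5/2 + 43*a^4/4 + 58*a^3 + 115*a^2 + 101*a + 30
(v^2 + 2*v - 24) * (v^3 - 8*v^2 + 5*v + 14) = v^5 - 6*v^4 - 35*v^3 + 216*v^2 - 92*v - 336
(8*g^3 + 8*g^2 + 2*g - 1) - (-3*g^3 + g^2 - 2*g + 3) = 11*g^3 + 7*g^2 + 4*g - 4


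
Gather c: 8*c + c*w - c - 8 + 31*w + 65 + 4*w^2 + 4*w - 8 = c*(w + 7) + 4*w^2 + 35*w + 49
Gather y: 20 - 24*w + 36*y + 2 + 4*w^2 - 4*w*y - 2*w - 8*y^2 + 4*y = 4*w^2 - 26*w - 8*y^2 + y*(40 - 4*w) + 22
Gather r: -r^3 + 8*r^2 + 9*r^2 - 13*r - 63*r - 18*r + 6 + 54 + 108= -r^3 + 17*r^2 - 94*r + 168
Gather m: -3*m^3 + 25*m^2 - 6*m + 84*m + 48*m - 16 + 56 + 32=-3*m^3 + 25*m^2 + 126*m + 72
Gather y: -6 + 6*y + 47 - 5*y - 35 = y + 6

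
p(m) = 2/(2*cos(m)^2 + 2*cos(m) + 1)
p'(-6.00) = 0.14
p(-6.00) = 0.42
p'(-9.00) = 1.93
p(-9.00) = 2.39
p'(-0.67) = -0.44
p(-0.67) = 0.53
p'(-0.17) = -0.08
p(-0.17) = 0.41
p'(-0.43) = -0.24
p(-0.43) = 0.45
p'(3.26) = 0.48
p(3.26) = 2.03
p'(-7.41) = -1.35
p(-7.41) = 0.90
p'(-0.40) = -0.21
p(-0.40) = 0.44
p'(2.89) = -1.06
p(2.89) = 2.13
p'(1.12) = 1.33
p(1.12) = 0.89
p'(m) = 2*(4*sin(m)*cos(m) + 2*sin(m))/(2*cos(m)^2 + 2*cos(m) + 1)^2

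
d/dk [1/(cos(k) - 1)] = sin(k)/(cos(k) - 1)^2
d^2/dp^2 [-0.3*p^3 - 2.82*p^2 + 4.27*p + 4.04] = -1.8*p - 5.64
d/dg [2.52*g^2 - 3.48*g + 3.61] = 5.04*g - 3.48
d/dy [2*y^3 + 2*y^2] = 2*y*(3*y + 2)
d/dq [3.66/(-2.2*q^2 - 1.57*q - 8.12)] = (16.104*q + 5.7462)/(2.2*q^2 + 1.57*q + 8.12)^2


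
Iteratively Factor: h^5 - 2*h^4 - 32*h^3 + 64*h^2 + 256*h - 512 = (h - 2)*(h^4 - 32*h^2 + 256) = (h - 2)*(h + 4)*(h^3 - 4*h^2 - 16*h + 64) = (h - 2)*(h + 4)^2*(h^2 - 8*h + 16) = (h - 4)*(h - 2)*(h + 4)^2*(h - 4)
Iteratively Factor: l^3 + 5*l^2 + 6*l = (l + 3)*(l^2 + 2*l) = l*(l + 3)*(l + 2)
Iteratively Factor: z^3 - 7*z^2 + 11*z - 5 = (z - 5)*(z^2 - 2*z + 1) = (z - 5)*(z - 1)*(z - 1)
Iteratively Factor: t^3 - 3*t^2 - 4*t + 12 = (t + 2)*(t^2 - 5*t + 6) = (t - 2)*(t + 2)*(t - 3)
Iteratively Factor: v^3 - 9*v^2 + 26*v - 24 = (v - 4)*(v^2 - 5*v + 6) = (v - 4)*(v - 3)*(v - 2)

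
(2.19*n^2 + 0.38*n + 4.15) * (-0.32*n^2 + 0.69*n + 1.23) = -0.7008*n^4 + 1.3895*n^3 + 1.6279*n^2 + 3.3309*n + 5.1045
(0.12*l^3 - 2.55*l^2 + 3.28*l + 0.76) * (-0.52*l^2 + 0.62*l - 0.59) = -0.0624*l^5 + 1.4004*l^4 - 3.3574*l^3 + 3.1429*l^2 - 1.464*l - 0.4484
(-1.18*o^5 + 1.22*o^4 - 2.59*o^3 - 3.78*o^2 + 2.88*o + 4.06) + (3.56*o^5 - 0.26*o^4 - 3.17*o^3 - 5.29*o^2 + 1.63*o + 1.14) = 2.38*o^5 + 0.96*o^4 - 5.76*o^3 - 9.07*o^2 + 4.51*o + 5.2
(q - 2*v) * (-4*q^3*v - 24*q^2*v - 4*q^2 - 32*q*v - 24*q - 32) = -4*q^4*v + 8*q^3*v^2 - 24*q^3*v - 4*q^3 + 48*q^2*v^2 - 24*q^2*v - 24*q^2 + 64*q*v^2 + 48*q*v - 32*q + 64*v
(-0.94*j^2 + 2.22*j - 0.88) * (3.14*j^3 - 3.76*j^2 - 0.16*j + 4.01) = -2.9516*j^5 + 10.5052*j^4 - 10.96*j^3 - 0.8158*j^2 + 9.043*j - 3.5288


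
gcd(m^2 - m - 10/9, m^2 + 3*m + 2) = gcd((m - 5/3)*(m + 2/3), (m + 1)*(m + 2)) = 1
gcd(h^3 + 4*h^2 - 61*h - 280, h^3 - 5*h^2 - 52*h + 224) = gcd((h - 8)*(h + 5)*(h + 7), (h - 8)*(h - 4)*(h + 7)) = h^2 - h - 56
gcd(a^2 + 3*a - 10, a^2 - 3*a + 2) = a - 2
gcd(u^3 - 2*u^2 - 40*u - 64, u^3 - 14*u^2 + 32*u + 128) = u^2 - 6*u - 16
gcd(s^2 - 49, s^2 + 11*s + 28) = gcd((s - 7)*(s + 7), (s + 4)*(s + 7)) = s + 7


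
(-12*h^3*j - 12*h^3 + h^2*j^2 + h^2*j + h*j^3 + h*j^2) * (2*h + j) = -24*h^4*j - 24*h^4 - 10*h^3*j^2 - 10*h^3*j + 3*h^2*j^3 + 3*h^2*j^2 + h*j^4 + h*j^3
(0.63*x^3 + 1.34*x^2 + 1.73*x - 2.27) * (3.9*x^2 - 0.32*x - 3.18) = 2.457*x^5 + 5.0244*x^4 + 4.3148*x^3 - 13.6678*x^2 - 4.775*x + 7.2186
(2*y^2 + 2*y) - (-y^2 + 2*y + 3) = 3*y^2 - 3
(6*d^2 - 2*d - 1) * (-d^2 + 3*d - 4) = -6*d^4 + 20*d^3 - 29*d^2 + 5*d + 4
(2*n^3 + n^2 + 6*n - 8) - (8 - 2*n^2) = 2*n^3 + 3*n^2 + 6*n - 16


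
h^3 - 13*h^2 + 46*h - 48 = (h - 8)*(h - 3)*(h - 2)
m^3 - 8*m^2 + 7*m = m*(m - 7)*(m - 1)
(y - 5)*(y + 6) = y^2 + y - 30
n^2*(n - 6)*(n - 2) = n^4 - 8*n^3 + 12*n^2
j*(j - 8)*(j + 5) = j^3 - 3*j^2 - 40*j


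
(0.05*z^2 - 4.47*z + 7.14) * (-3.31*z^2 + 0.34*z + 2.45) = -0.1655*z^4 + 14.8127*z^3 - 25.0307*z^2 - 8.5239*z + 17.493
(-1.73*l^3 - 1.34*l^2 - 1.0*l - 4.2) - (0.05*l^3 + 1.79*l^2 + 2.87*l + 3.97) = -1.78*l^3 - 3.13*l^2 - 3.87*l - 8.17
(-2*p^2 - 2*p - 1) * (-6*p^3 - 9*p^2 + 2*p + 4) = 12*p^5 + 30*p^4 + 20*p^3 - 3*p^2 - 10*p - 4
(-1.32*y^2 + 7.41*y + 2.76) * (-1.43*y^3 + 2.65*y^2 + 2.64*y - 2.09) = 1.8876*y^5 - 14.0943*y^4 + 12.2049*y^3 + 29.6352*y^2 - 8.2005*y - 5.7684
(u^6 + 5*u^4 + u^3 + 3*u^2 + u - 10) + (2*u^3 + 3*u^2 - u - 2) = u^6 + 5*u^4 + 3*u^3 + 6*u^2 - 12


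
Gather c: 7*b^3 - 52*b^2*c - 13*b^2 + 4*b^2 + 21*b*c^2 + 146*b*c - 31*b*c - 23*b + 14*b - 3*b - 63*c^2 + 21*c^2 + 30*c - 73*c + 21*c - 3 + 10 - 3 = 7*b^3 - 9*b^2 - 12*b + c^2*(21*b - 42) + c*(-52*b^2 + 115*b - 22) + 4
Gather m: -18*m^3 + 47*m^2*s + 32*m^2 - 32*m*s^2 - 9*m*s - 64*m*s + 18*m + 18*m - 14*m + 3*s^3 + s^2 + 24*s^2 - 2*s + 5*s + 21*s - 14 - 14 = -18*m^3 + m^2*(47*s + 32) + m*(-32*s^2 - 73*s + 22) + 3*s^3 + 25*s^2 + 24*s - 28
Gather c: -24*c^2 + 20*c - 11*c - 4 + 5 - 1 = -24*c^2 + 9*c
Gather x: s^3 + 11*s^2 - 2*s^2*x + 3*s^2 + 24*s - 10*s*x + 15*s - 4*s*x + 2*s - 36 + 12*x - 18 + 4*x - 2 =s^3 + 14*s^2 + 41*s + x*(-2*s^2 - 14*s + 16) - 56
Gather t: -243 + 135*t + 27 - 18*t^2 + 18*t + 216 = -18*t^2 + 153*t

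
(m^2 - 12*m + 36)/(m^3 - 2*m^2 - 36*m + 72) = (m - 6)/(m^2 + 4*m - 12)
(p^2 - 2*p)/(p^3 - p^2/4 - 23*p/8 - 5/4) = 8*p/(8*p^2 + 14*p + 5)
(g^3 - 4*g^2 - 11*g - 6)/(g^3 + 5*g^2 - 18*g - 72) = (g^3 - 4*g^2 - 11*g - 6)/(g^3 + 5*g^2 - 18*g - 72)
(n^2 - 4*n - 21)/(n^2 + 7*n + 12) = (n - 7)/(n + 4)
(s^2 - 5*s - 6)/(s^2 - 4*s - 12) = (s + 1)/(s + 2)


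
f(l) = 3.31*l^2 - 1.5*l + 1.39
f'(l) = 6.62*l - 1.5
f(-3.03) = 36.32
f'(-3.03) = -21.56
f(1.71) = 8.50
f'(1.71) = 9.82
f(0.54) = 1.55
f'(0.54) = 2.07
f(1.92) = 10.71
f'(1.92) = 11.21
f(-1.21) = 8.05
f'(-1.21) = -9.51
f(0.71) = 1.99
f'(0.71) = 3.20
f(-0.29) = 2.10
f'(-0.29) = -3.42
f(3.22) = 30.88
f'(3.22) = 19.82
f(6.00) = 111.55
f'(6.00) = 38.22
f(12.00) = 460.03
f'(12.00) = 77.94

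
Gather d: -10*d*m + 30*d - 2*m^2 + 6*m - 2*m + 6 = d*(30 - 10*m) - 2*m^2 + 4*m + 6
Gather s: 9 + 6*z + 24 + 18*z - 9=24*z + 24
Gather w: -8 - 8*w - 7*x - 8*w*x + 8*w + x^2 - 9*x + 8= -8*w*x + x^2 - 16*x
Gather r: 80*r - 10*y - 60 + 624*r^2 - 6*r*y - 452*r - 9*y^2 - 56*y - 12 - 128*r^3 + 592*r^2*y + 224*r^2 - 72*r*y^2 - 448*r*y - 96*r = -128*r^3 + r^2*(592*y + 848) + r*(-72*y^2 - 454*y - 468) - 9*y^2 - 66*y - 72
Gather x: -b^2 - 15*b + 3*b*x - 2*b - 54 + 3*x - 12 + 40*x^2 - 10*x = -b^2 - 17*b + 40*x^2 + x*(3*b - 7) - 66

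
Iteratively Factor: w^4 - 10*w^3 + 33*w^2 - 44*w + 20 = (w - 2)*(w^3 - 8*w^2 + 17*w - 10) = (w - 2)*(w - 1)*(w^2 - 7*w + 10) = (w - 5)*(w - 2)*(w - 1)*(w - 2)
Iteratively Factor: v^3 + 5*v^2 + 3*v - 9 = (v - 1)*(v^2 + 6*v + 9) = (v - 1)*(v + 3)*(v + 3)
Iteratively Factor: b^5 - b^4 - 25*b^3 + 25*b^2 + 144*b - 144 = (b - 1)*(b^4 - 25*b^2 + 144) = (b - 3)*(b - 1)*(b^3 + 3*b^2 - 16*b - 48) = (b - 4)*(b - 3)*(b - 1)*(b^2 + 7*b + 12) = (b - 4)*(b - 3)*(b - 1)*(b + 3)*(b + 4)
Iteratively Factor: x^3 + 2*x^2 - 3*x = (x + 3)*(x^2 - x) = x*(x + 3)*(x - 1)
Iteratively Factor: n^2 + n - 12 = (n - 3)*(n + 4)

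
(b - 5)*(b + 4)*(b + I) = b^3 - b^2 + I*b^2 - 20*b - I*b - 20*I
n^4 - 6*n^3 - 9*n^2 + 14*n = n*(n - 7)*(n - 1)*(n + 2)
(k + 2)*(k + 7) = k^2 + 9*k + 14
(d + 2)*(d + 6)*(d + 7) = d^3 + 15*d^2 + 68*d + 84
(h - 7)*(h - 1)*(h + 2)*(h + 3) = h^4 - 3*h^3 - 27*h^2 - 13*h + 42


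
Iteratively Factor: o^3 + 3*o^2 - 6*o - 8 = (o + 4)*(o^2 - o - 2) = (o - 2)*(o + 4)*(o + 1)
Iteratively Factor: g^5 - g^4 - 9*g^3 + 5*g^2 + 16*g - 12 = (g - 1)*(g^4 - 9*g^2 - 4*g + 12) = (g - 1)*(g + 2)*(g^3 - 2*g^2 - 5*g + 6) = (g - 1)*(g + 2)^2*(g^2 - 4*g + 3) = (g - 3)*(g - 1)*(g + 2)^2*(g - 1)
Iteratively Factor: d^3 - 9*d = (d - 3)*(d^2 + 3*d) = (d - 3)*(d + 3)*(d)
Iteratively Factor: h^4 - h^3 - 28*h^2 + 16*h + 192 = (h - 4)*(h^3 + 3*h^2 - 16*h - 48) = (h - 4)*(h + 4)*(h^2 - h - 12) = (h - 4)^2*(h + 4)*(h + 3)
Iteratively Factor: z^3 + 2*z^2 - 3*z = (z - 1)*(z^2 + 3*z) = z*(z - 1)*(z + 3)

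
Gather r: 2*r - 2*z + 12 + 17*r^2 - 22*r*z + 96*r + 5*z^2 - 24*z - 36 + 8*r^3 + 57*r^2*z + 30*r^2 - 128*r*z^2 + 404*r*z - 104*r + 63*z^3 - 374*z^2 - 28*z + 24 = 8*r^3 + r^2*(57*z + 47) + r*(-128*z^2 + 382*z - 6) + 63*z^3 - 369*z^2 - 54*z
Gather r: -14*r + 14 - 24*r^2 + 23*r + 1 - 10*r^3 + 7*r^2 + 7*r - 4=-10*r^3 - 17*r^2 + 16*r + 11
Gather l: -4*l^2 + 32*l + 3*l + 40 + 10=-4*l^2 + 35*l + 50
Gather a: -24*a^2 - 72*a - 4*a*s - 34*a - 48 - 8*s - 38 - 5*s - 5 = -24*a^2 + a*(-4*s - 106) - 13*s - 91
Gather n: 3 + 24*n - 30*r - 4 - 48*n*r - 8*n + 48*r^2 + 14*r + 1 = n*(16 - 48*r) + 48*r^2 - 16*r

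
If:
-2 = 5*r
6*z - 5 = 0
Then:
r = -2/5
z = 5/6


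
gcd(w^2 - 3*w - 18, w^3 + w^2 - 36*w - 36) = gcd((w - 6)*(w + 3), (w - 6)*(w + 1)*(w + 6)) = w - 6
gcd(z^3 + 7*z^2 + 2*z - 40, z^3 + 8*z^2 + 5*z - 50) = z^2 + 3*z - 10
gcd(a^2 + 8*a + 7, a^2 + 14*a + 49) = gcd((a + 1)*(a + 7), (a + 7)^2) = a + 7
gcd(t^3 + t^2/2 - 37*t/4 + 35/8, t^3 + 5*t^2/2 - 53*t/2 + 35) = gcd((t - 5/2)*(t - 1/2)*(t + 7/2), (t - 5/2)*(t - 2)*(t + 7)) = t - 5/2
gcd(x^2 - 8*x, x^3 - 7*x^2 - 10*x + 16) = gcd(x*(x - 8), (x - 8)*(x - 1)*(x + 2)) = x - 8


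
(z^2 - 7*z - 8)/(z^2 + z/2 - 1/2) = 2*(z - 8)/(2*z - 1)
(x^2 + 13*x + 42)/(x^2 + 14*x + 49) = (x + 6)/(x + 7)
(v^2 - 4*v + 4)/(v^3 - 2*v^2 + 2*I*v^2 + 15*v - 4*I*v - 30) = (v - 2)/(v^2 + 2*I*v + 15)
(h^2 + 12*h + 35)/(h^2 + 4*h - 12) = (h^2 + 12*h + 35)/(h^2 + 4*h - 12)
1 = 1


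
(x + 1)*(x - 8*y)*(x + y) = x^3 - 7*x^2*y + x^2 - 8*x*y^2 - 7*x*y - 8*y^2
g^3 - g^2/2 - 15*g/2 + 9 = (g - 2)*(g - 3/2)*(g + 3)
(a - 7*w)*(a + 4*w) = a^2 - 3*a*w - 28*w^2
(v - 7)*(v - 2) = v^2 - 9*v + 14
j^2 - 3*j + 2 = (j - 2)*(j - 1)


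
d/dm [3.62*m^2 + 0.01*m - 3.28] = 7.24*m + 0.01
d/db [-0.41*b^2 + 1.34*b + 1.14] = 1.34 - 0.82*b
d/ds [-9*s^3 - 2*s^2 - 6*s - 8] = -27*s^2 - 4*s - 6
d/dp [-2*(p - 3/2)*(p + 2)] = -4*p - 1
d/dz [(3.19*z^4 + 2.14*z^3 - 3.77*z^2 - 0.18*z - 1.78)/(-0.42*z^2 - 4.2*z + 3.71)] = (-2.6796*z^5 - 41.0928*z^4 + 29.3636*z^3 + 39.5766*z^2 - 29.4686*z - 8.1438)/(0.1764*z^4 + 3.528*z^3 + 14.5236*z^2 - 31.164*z + 13.7641)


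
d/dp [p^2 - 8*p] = 2*p - 8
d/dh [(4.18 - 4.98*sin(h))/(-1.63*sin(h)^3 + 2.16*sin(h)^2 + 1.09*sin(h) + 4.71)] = (-16.2348*sin(h)^3 + 31.197*sin(h)^2 - 18.0576*sin(h) - 28.012)*cos(h)/(2.6569*sin(h)^6 - 7.0416*sin(h)^5 + 1.1122*sin(h)^4 - 10.6458*sin(h)^3 + 21.5353*sin(h)^2 + 10.2678*sin(h) + 22.1841)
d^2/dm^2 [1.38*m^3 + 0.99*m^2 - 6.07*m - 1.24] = 8.28*m + 1.98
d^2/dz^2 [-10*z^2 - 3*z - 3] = -20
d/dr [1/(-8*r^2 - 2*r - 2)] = (8*r + 1)/(2*(4*r^2 + r + 1)^2)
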